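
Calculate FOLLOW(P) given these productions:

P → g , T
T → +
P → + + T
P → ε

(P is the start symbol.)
P is the start symbol, so $ ∈ FOLLOW(P).
P does not occur on any right-hand side.

Taking the union: FOLLOW(P) = { $ }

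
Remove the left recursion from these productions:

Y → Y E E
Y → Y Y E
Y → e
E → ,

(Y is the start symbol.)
Y → e Y'
Y' → E E Y'
Y' → Y E Y'
Y' → ε
E → ,

Y is directly left-recursive. The standard transformation for
  A → A α₁ | ... | A α_m | β₁ | ... | β_n
is
  A  → β₁ A' | ... | β_n A'
  A' → α₁ A' | ... | α_m A' | ε

Y → e becomes Y → e Y'
Y → Y E E becomes Y' → E E Y'
Y → Y Y E becomes Y' → Y E Y'
Add Y' → ε

Productions for other non-terminals are unchanged:
  E → ,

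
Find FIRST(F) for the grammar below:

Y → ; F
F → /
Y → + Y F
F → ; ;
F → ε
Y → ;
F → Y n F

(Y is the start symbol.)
{ '+', '/', ';', ε }

To compute FIRST(F), examine every production with F on the left-hand side, reading each right-hand side left to right until a non-nullable symbol is reached.

FIRST sets of the other non-terminals involved (by the same procedure, iterated to a fixed point):
  FIRST(Y) = { '+', ';' }

From F → /:
  - '/' is a terminal: add '/' and stop
From F → ; ;:
  - ';' is a terminal: add ';' and stop
From F → ε:
  - ε-production, so ε ∈ FIRST(F)
From F → Y n F:
  - Y is a non-terminal: add FIRST(Y) \ {ε} = { '+', ';' }
    Y is not nullable, so stop

Collecting: FIRST(F) = { '+', '/', ';', ε }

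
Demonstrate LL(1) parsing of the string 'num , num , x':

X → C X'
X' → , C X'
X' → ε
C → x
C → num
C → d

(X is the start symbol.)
LL(1) parsing maintains a stack (initially the start symbol over $) and the input. At each step: if the stack top is a terminal, match it against the current input token; if it is a non-terminal N, replace it with the RHS of M[N, lookahead] (the unique production whose predict set contains the lookahead).

Stack is shown with the top on the left.

Stack     Input            Action
---------------------------------
X $       num , num , x $  output X → C X'
C X' $    num , num , x $  output C → num
num X' $  num , num , x $  match 'num'
X' $      , num , x $      output X' → , C X'
, C X' $  , num , x $      match ','
C X' $    num , x $        output C → num
num X' $  num , x $        match 'num'
X' $      , x $            output X' → , C X'
, C X' $  , x $            match ','
C X' $    x $              output C → x
x X' $    x $              match 'x'
X' $      $                output X' → ε
$         $                accept

The string is accepted.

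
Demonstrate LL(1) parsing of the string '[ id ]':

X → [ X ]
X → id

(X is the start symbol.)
LL(1) parsing maintains a stack (initially the start symbol over $) and the input. At each step: if the stack top is a terminal, match it against the current input token; if it is a non-terminal N, replace it with the RHS of M[N, lookahead] (the unique production whose predict set contains the lookahead).

Stack is shown with the top on the left.

Stack    Input     Action
-------------------------
X $      [ id ] $  output X → [ X ]
[ X ] $  [ id ] $  match '['
X ] $    id ] $    output X → id
id ] $   id ] $    match 'id'
] $      ] $       match ']'
$        $         accept

The string is accepted.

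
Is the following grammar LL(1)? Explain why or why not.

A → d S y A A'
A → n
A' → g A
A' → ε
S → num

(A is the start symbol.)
No. Predict set conflict for A': { 'g' }

A grammar is LL(1) if for each non-terminal N with multiple productions, the predict sets of those productions are pairwise disjoint, where PREDICT(N → α) = (FIRST(α) \ {ε}) ∪ (FOLLOW(N) if α ⇒* ε).

Relevant sets:
  FOLLOW(A') = { $, 'g' }

For A:
  PREDICT(A → d S y A A') = { 'd' }
  PREDICT(A → n) = { 'n' }
For A':
  PREDICT(A' → g A) = { 'g' }
  PREDICT(A' → ε) = { $, 'g' }
S has a single production, so nothing to check there.

Conflict found: Predict set conflict for A': { 'g' }
The grammar is NOT LL(1).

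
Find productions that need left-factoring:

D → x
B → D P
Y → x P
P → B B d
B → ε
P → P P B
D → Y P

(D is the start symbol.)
No, left-factoring is not needed

Left-factoring is needed when two productions for the same non-terminal
share a common prefix on the right-hand side.

Productions for D:
  D → x
  D → Y P
Productions for B:
  B → D P
  B → ε
Productions for P:
  P → B B d
  P → P P B

No common prefixes found.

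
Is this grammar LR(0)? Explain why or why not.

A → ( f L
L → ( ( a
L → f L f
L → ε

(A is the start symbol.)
No. Shift-reduce conflict between [L → .] and [L → . ( ( a]

Augment with A' → A and build the canonical LR(0) collection (I0 = CLOSURE({[A' → . A]}), then GOTO on every symbol after a dot until no new states appear). It has 11 states:
  I0: { [A → . ( f L], [A' → . A] }  — shift
  I1: { [A → ( . f L] }  — shift
  I2: { [A' → A .] }  — accept
  I3: { [A → ( f . L], [L → . ( ( a], [L → . f L f], [L → .] }  — shift, reduce
  I4: { [L → ( . ( a] }  — shift
  I5: { [A → ( f L .] }  — reduce
  I6: { [L → . ( ( a], [L → . f L f], [L → .], [L → f . L f] }  — shift, reduce
  I7: { [L → f L . f] }  — shift
  I8: { [L → f L f .] }  — reduce
  I9: { [L → ( ( . a] }  — shift
  I10: { [L → ( ( a .] }  — reduce

Conflict in state I3:
  Shift-reduce conflict between [L → .] and [L → . ( ( a]
So the grammar is NOT LR(0).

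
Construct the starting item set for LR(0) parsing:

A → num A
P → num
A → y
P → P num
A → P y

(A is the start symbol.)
{ [A → . P y], [A → . num A], [A → . y], [A' → . A], [P → . P num], [P → . num] }

First, augment the grammar with A' → A
I₀ = CLOSURE({ [A' → . A] }):
  [A' → . A] has the dot before A: add [A → . num A], [A → . y], [A → . P y]
  [A → . P y] has the dot before P: add [P → . num], [P → . P num]
No further items can be added.

I₀ = { [A → . P y], [A → . num A], [A → . y], [A' → . A], [P → . P num], [P → . num] }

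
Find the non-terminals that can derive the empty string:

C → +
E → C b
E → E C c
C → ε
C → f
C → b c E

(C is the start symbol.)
ε-productions: C → ε
So C is immediately nullable.
No further non-terminal can be added: every production for the remaining non-terminals contains a terminal or a non-nullable non-terminal.
Nullable = { 'C' }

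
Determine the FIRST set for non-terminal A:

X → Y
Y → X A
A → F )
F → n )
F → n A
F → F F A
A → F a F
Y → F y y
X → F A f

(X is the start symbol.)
FIRST sets of the other non-terminals involved (by the same procedure, iterated to a fixed point):
  FIRST(F) = { 'n' }

From A → F ):
  - F is a non-terminal: add FIRST(F) \ {ε} = { 'n' }
    F is not nullable, so stop
From A → F a F:
  - F is a non-terminal: add FIRST(F) \ {ε} = { 'n' }
    F is not nullable, so stop

Collecting: FIRST(A) = { 'n' }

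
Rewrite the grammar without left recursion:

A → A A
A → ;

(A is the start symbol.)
A is directly left-recursive. The standard transformation for
  A → A α₁ | ... | A α_m | β₁ | ... | β_n
is
  A  → β₁ A' | ... | β_n A'
  A' → α₁ A' | ... | α_m A' | ε

A → ; becomes A → ; A'
A → A A becomes A' → A A'
Add A' → ε

Resulting grammar:
A → ; A'
A' → A A'
A' → ε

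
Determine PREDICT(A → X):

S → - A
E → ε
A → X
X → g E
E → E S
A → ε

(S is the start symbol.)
{ 'g' }

PREDICT(A → X) = (FIRST(RHS) \ {ε}) ∪ (FOLLOW(A) if ε ∈ FIRST(RHS), i.e. RHS ⇒* ε)
FIRST(X) = { 'g' }
FIRST(X) = { 'g' }
ε ∉ FIRST(X), so FOLLOW(A) is not added.
PREDICT(A → X) = { 'g' }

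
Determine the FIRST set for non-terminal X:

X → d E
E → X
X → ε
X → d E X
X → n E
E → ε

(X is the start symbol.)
{ 'd', 'n', ε }

To compute FIRST(X), examine every production with X on the left-hand side, reading each right-hand side left to right until a non-nullable symbol is reached.

From X → d E:
  - d is a terminal: add 'd' and stop
From X → ε:
  - ε-production, so ε ∈ FIRST(X)
From X → d E X:
  - d is a terminal: add 'd' and stop
From X → n E:
  - n is a terminal: add 'n' and stop

Collecting: FIRST(X) = { 'd', 'n', ε }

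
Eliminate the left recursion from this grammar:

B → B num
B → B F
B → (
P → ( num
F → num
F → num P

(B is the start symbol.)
B → ( B'
B' → num B'
B' → F B'
B' → ε
P → ( num
F → num
F → num P

B is directly left-recursive. The standard transformation for
  A → A α₁ | ... | A α_m | β₁ | ... | β_n
is
  A  → β₁ A' | ... | β_n A'
  A' → α₁ A' | ... | α_m A' | ε

B → ( becomes B → ( B'
B → B num becomes B' → num B'
B → B F becomes B' → F B'
Add B' → ε

Productions for other non-terminals are unchanged:
  P → ( num
  F → num
  F → num P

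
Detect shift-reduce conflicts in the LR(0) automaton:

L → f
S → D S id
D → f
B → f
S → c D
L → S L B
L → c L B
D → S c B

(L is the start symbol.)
Yes — I6: [S → c D .] vs [D → . f]

Augment with L' → L and build the canonical LR(0) collection (I0 = CLOSURE({[L' → . L]}), then GOTO on every symbol after a dot until no new states appear). It has 21 states:
  I0: { [D → . S c B], [D → . f], [L → . S L B], [L → . c L B], [L → . f], [L' → . L], [S → . D S id], [S → . c D] }  — shift
  I1: { [D → . S c B], [D → . f], [S → . D S id], [S → . c D], [S → D . S id] }  — shift
  I2: { [L' → L .] }  — accept
  I3: { [D → . S c B], [D → . f], [D → S . c B], [L → . S L B], [L → . c L B], [L → . f], [L → S . L B], [S → . D S id], [S → . c D] }  — shift
  I4: { [D → . S c B], [D → . f], [L → . S L B], [L → . c L B], [L → . f], [L → c . L B], [S → . D S id], [S → . c D], [S → c . D] }  — shift
  I5: { [D → f .], [L → f .] }  — 2 reduces
  I6: { [D → . S c B], [D → . f], [S → . D S id], [S → . c D], [S → D . S id], [S → c D .] }  — shift, reduce
  I7: { [B → . f], [L → c L . B] }  — shift
  I8: { [L → c L B .] }  — reduce
  I9: { [B → f .] }  — reduce
  I10: { [D → S . c B], [S → D S . id] }  — shift
  I11: { [D → . S c B], [D → . f], [S → . D S id], [S → . c D], [S → c . D] }  — shift
  I12: { [D → f .] }  — reduce
  I13: { [D → S . c B] }  — shift
  I14: { [B → . f], [D → S c . B] }  — shift
  I15: { [D → S c B .] }  — reduce
  I16: { [S → D S id .] }  — reduce
  I17: { [B → . f], [L → S L . B] }  — shift
  I18: { [B → . f], [D → . S c B], [D → . f], [D → S c . B], [L → . S L B], [L → . c L B], [L → . f], [L → c . L B], [S → . D S id], [S → . c D], [S → c . D] }  — shift
  I19: { [B → f .], [D → f .], [L → f .] }  — 3 reduces
  I20: { [L → S L B .] }  — reduce

I6 contains reduce item [S → c D .] and shift items [D → . f], [S → . c D] — shift-reduce conflict.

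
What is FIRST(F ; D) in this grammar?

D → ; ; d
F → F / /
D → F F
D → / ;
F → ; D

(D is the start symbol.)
{ ';' }

FIRST sets of the non-terminals involved (from the grammar, by fixed-point iteration):
  FIRST(F) = { ';' }

To compute FIRST(F ; D), process the symbols left to right:
Symbol F is a non-terminal. Add FIRST(F) \ {ε} = { ';' }
F is not nullable (ε ∉ FIRST(F)), so stop here.
FIRST(F ; D) = { ';' }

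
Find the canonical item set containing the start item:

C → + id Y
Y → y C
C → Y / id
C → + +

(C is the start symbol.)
{ [C → . + +], [C → . + id Y], [C → . Y / id], [C' → . C], [Y → . y C] }

First, augment the grammar with C' → C
I₀ = CLOSURE({ [C' → . C] }):
  [C' → . C] has the dot before C: add [C → . + id Y], [C → . Y / id], [C → . + +]
  [C → . Y / id] has the dot before Y: add [Y → . y C]
No further items can be added.

I₀ = { [C → . + +], [C → . + id Y], [C → . Y / id], [C' → . C], [Y → . y C] }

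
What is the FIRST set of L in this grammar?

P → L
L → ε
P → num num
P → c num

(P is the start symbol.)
{ ε }

To compute FIRST(L), examine every production with L on the left-hand side, reading each right-hand side left to right until a non-nullable symbol is reached.

From L → ε:
  - ε-production, so ε ∈ FIRST(L)

Collecting: FIRST(L) = { ε }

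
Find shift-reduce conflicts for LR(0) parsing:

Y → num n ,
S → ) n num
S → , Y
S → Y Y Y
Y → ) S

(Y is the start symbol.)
No shift-reduce conflicts

A shift-reduce conflict occurs when an LR(0) state has both:
  - a complete (reduce) item [A → α .] (dot at the end), and
  - a shift item [B → β . c γ] (dot before a terminal).

Augment with Y' → Y and build the canonical LR(0) collection (I0 = CLOSURE({[Y' → . Y]}), then GOTO on every symbol after a dot until no new states appear). It has 15 states:
  I0: { [Y → . ) S], [Y → . num n ,], [Y' → . Y] }  — shift
  I1: { [S → . ) n num], [S → . , Y], [S → . Y Y Y], [Y → ) . S], [Y → . ) S], [Y → . num n ,] }  — shift
  I2: { [Y' → Y .] }  — accept
  I3: { [Y → num . n ,] }  — shift
  I4: { [Y → num n . ,] }  — shift
  I5: { [Y → num n , .] }  — reduce
  I6: { [S → ) . n num], [S → . ) n num], [S → . , Y], [S → . Y Y Y], [Y → ) . S], [Y → . ) S], [Y → . num n ,] }  — shift
  I7: { [S → , . Y], [Y → . ) S], [Y → . num n ,] }  — shift
  I8: { [Y → ) S .] }  — reduce
  I9: { [S → Y . Y Y], [Y → . ) S], [Y → . num n ,] }  — shift
  I10: { [S → Y Y . Y], [Y → . ) S], [Y → . num n ,] }  — shift
  I11: { [S → Y Y Y .] }  — reduce
  I12: { [S → , Y .] }  — reduce
  I13: { [S → ) n . num] }  — shift
  I14: { [S → ) n num .] }  — reduce

No state contains both a complete item and a shift item.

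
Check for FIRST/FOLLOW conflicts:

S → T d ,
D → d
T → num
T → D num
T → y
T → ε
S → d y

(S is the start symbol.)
Yes. T → D num with FOLLOW(T) on { 'd' }

Nullable non-terminals: T.
FIRST sets used below: FIRST(D) = { 'd' }

T: nullable alternative(s) T → ε; FOLLOW(T) = { 'd' }
  T → num: FIRST \ {ε} = { 'num' } — disjoint from FOLLOW(T)
  T → D num: FIRST \ {ε} = { 'd' } — overlaps FOLLOW(T) on { 'd' }: CONFLICT
  T → y: FIRST \ {ε} = { 'y' } — disjoint from FOLLOW(T)
  T → ε: FIRST \ {ε} = { } — this is the only nullable alternative, skip

D, S have no nullable alternative, so no FIRST/FOLLOW check is needed there.

So the grammar has 1 FIRST/FOLLOW conflict (marked CONFLICT above).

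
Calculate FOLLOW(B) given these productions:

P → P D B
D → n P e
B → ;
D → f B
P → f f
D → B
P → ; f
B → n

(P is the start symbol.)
{ $, ';', 'e', 'f', 'n' }

To compute FOLLOW(B), find every occurrence of B on a right-hand side N → α B β: add FIRST(β) \ {ε}, and if β is empty or nullable also add FOLLOW(N). Iterate to a fixed point.

In P → P D B: B is at the end, add FOLLOW(P)
In D → f B: B is at the end, add FOLLOW(D)
In D → B: B is at the end, add FOLLOW(D)

The FOLLOW sets referred to above (computed the same way, to a fixed point):
  FOLLOW(P) = { $, ';', 'e', 'f', 'n' }
  FOLLOW(D) = { ';', 'n' }

Taking the union: FOLLOW(B) = { $, ';', 'e', 'f', 'n' }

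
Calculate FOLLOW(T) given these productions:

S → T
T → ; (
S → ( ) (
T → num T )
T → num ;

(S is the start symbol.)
{ $, ')' }

To compute FOLLOW(T), find every occurrence of T on a right-hand side N → α T β: add FIRST(β) \ {ε}, and if β is empty or nullable also add FOLLOW(N). Iterate to a fixed point.

In S → T: T is at the end, add FOLLOW(S)
In T → num T ): T is followed by ')', add FIRST(')') \ {ε} = { ')' }

The FOLLOW sets referred to above (computed the same way, to a fixed point):
  FOLLOW(S) = { $ }

Taking the union: FOLLOW(T) = { $, ')' }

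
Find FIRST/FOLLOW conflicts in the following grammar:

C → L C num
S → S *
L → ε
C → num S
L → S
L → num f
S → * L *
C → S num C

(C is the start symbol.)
A FIRST/FOLLOW conflict occurs when a non-terminal N has a nullable alternative N → β (β ⇒* ε) and another alternative N → α with FIRST(α) ∩ FOLLOW(N) ≠ ∅: on such a lookahead the parser cannot decide between expanding α and letting N vanish via β.

Nullable non-terminals: L.
FIRST sets used below: FIRST(S) = { '*' }

L: nullable alternative(s) L → ε; FOLLOW(L) = { '*', 'num' }
  L → ε: FIRST \ {ε} = { } — this is the only nullable alternative, skip
  L → S: FIRST \ {ε} = { '*' } — overlaps FOLLOW(L) on { '*' }: CONFLICT
  L → num f: FIRST \ {ε} = { 'num' } — overlaps FOLLOW(L) on { 'num' }: CONFLICT

C, S have no nullable alternative, so no FIRST/FOLLOW check is needed there.

So the grammar has 2 FIRST/FOLLOW conflicts (marked CONFLICT above).

Answer: Yes. L → S with FOLLOW(L) on { '*' }; L → num f with FOLLOW(L) on { 'num' }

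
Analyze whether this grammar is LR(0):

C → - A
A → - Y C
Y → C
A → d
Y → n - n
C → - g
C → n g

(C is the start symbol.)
Yes, the grammar is LR(0)

A grammar is LR(0) if no state in the canonical LR(0) collection has:
  - both a shift item (dot before a terminal) and a complete item (shift-reduce conflict), or
  - two or more complete items (reduce-reduce conflict; the accept item [C' → C .] counts as a complete item here).

Augment with C' → C and build the canonical LR(0) collection (I0 = CLOSURE({[C' → . C]}), then GOTO on every symbol after a dot until no new states appear). It has 15 states:
  I0: { [C → . - A], [C → . - g], [C → . n g], [C' → . C] }  — shift
  I1: { [A → . - Y C], [A → . d], [C → - . A], [C → - . g] }  — shift
  I2: { [C' → C .] }  — accept
  I3: { [C → n . g] }  — shift
  I4: { [C → n g .] }  — reduce
  I5: { [A → - . Y C], [C → . - A], [C → . - g], [C → . n g], [Y → . C], [Y → . n - n] }  — shift
  I6: { [C → - A .] }  — reduce
  I7: { [A → d .] }  — reduce
  I8: { [C → - g .] }  — reduce
  I9: { [Y → C .] }  — reduce
  I10: { [A → - Y . C], [C → . - A], [C → . - g], [C → . n g] }  — shift
  I11: { [C → n . g], [Y → n . - n] }  — shift
  I12: { [Y → n - . n] }  — shift
  I13: { [Y → n - n .] }  — reduce
  I14: { [A → - Y C .] }  — reduce

Every state is either a pure shift/goto state or contains exactly one complete item and nothing to shift — no conflicts. The grammar is LR(0).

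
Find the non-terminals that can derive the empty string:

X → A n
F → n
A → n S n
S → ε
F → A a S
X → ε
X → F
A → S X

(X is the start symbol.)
{ 'A', 'S', 'X' }

A non-terminal is nullable if it can derive ε (the empty string): either it has an ε-production, or it has a production whose right-hand side consists entirely of nullable non-terminals.

ε-productions: S → ε, X → ε
So S, X are immediately nullable.
A → S X: every symbol on the right is nullable, so A is nullable too.
No further non-terminal can be added: every production for the remaining non-terminals contains a terminal or a non-nullable non-terminal.
Nullable = { 'A', 'S', 'X' }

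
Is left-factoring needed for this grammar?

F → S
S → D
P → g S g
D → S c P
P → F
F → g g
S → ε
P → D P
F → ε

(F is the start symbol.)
No, left-factoring is not needed

Left-factoring is needed when two productions for the same non-terminal
share a common prefix on the right-hand side.

Productions for F:
  F → S
  F → g g
  F → ε
Productions for S:
  S → D
  S → ε
Productions for P:
  P → g S g
  P → F
  P → D P

No common prefixes found.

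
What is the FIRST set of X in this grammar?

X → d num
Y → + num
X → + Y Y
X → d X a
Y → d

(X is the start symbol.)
From X → d num:
  - d is a terminal: add 'd' and stop
From X → + Y Y:
  - '+' is a terminal: add '+' and stop
From X → d X a:
  - d is a terminal: add 'd' and stop

Collecting: FIRST(X) = { '+', 'd' }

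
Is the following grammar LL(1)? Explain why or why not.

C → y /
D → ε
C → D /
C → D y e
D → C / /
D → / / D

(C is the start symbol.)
No. Predict set conflict for C: { 'y' }

A grammar is LL(1) if for each non-terminal N with multiple productions, the predict sets of those productions are pairwise disjoint, where PREDICT(N → α) = (FIRST(α) \ {ε}) ∪ (FOLLOW(N) if α ⇒* ε).

Relevant sets:
  FIRST(D) = { '/', 'y', ε }
  FIRST(C) = { '/', 'y' }
  FOLLOW(D) = { '/', 'y' }

For C:
  PREDICT(C → y '/') = { 'y' }
  PREDICT(C → D '/') = { '/', 'y' }
  PREDICT(C → D y e) = { '/', 'y' }
For D:
  PREDICT(D → ε) = { '/', 'y' }
  PREDICT(D → C '/' '/') = { '/', 'y' }
  PREDICT(D → '/' '/' D) = { '/' }

Conflict found: Predict set conflict for C: { 'y' }
The grammar is NOT LL(1).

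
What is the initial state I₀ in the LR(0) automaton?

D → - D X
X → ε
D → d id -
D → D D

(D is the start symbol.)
{ [D → . - D X], [D → . D D], [D → . d id -], [D' → . D] }

First, augment the grammar with D' → D
I₀ = CLOSURE({ [D' → . D] }):
  [D' → . D] has the dot before D: add [D → . - D X], [D → . d id -], [D → . D D]
No further items can be added.

I₀ = { [D → . - D X], [D → . D D], [D → . d id -], [D' → . D] }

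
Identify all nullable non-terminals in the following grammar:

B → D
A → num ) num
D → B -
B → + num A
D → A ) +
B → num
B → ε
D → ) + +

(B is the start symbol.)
ε-productions: B → ε
So B is immediately nullable.
No further non-terminal can be added: every production for the remaining non-terminals contains a terminal or a non-nullable non-terminal.
Nullable = { 'B' }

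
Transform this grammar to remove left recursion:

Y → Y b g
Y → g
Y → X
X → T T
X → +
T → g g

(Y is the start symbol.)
Y is directly left-recursive. The standard transformation for
  A → A α₁ | ... | A α_m | β₁ | ... | β_n
is
  A  → β₁ A' | ... | β_n A'
  A' → α₁ A' | ... | α_m A' | ε

Y → g becomes Y → g Y'
Y → X becomes Y → X Y'
Y → Y b g becomes Y' → b g Y'
Add Y' → ε

Productions for other non-terminals are unchanged:
  X → T T
  X → +
  T → g g

Resulting grammar:
Y → g Y'
Y → X Y'
Y' → b g Y'
Y' → ε
X → T T
X → +
T → g g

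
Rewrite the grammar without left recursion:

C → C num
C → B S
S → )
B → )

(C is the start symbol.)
C is directly left-recursive. The standard transformation for
  A → A α₁ | ... | A α_m | β₁ | ... | β_n
is
  A  → β₁ A' | ... | β_n A'
  A' → α₁ A' | ... | α_m A' | ε

C → B S becomes C → B S C'
C → C num becomes C' → num C'
Add C' → ε

Productions for other non-terminals are unchanged:
  S → )
  B → )

Resulting grammar:
C → B S C'
C' → num C'
C' → ε
S → )
B → )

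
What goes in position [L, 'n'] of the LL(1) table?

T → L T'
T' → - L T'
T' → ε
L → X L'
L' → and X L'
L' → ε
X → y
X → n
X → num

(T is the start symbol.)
L → X L'

To find M[L, 'n'], we find productions for L where 'n' is in the predict set (PREDICT(N → α) = (FIRST(α) \ {ε}) ∪ (FOLLOW(N) if α ⇒* ε)).

Relevant sets:
  FIRST(X) = { 'n', 'num', 'y' }

L → X L': PREDICT = { 'n', 'num', 'y' }
  'n' is in predict set, so this production goes in M[L, 'n']

M[L, 'n'] = L → X L'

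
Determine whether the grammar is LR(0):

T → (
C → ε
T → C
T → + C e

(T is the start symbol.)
No. Shift-reduce conflict between [C → .] and [T → . (]

A grammar is LR(0) if no state in the canonical LR(0) collection has:
  - both a shift item (dot before a terminal) and a complete item (shift-reduce conflict), or
  - two or more complete items (reduce-reduce conflict; the accept item [T' → T .] counts as a complete item here).

Augment with T' → T and build the canonical LR(0) collection (I0 = CLOSURE({[T' → . T]}), then GOTO on every symbol after a dot until no new states appear). It has 7 states:
  I0: { [C → .], [T → . (], [T → . + C e], [T → . C], [T' → . T] }  — shift, reduce
  I1: { [T → ( .] }  — reduce
  I2: { [C → .], [T → + . C e] }  — reduce
  I3: { [T → C .] }  — reduce
  I4: { [T' → T .] }  — accept
  I5: { [T → + C . e] }  — shift
  I6: { [T → + C e .] }  — reduce

Conflict in state I0:
  Shift-reduce conflict between [C → .] and [T → . (]
So the grammar is NOT LR(0).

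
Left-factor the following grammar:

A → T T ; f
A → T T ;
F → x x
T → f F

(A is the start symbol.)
Left-factoring transforms A → αβ₁ | αβ₂ into A → αA' and A' → β₁ | β₂
(α is the longest common prefix among the alternatives). Repeat until
no nonterminal has two alternatives with a common prefix.

Round 1: A has alternatives sharing prefix 'T T ;'. Introduce A': A → T T ; A'
  Add: A' → f
  Add: A' → ε

No remaining common prefixes — done.

Resulting grammar:
A → T T ; A'
A' → f
A' → ε
F → x x
T → f F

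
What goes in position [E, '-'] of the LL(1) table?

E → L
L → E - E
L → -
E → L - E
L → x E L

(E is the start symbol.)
To find M[E, '-'], we find productions for E where '-' is in the predict set (PREDICT(N → α) = (FIRST(α) \ {ε}) ∪ (FOLLOW(N) if α ⇒* ε)).

Relevant sets:
  FIRST(L) = { '-', 'x' }

E → L: PREDICT = { '-', 'x' }
  '-' is in predict set, so this production goes in M[E, '-']
E → L - E: PREDICT = { '-', 'x' }
  '-' is in predict set, so this production goes in M[E, '-']

M[E, '-'] = E → L, E → L - E  (a multiply-defined cell — the grammar is not LL(1))

Answer: E → L, E → L - E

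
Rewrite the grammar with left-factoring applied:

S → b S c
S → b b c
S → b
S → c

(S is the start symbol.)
Left-factoring transforms A → αβ₁ | αβ₂ into A → αA' and A' → β₁ | β₂
(α is the longest common prefix among the alternatives). Repeat until
no nonterminal has two alternatives with a common prefix.

Round 1: S has alternatives sharing prefix 'b'. Introduce S': S → b S'
  Add: S' → S c
  Add: S' → b c
  Add: S' → ε

No remaining common prefixes — done.

Resulting grammar:
S → b S'
S' → S c
S' → b c
S' → ε
S → c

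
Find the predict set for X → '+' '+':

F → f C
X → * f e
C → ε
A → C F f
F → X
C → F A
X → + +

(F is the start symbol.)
PREDICT(X → '+' '+') = (FIRST(RHS) \ {ε}) ∪ (FOLLOW(X) if ε ∈ FIRST(RHS), i.e. RHS ⇒* ε)
FIRST('+' '+') = { '+' }
ε ∉ FIRST('+' '+'), so FOLLOW(X) is not added.
PREDICT(X → '+' '+') = { '+' }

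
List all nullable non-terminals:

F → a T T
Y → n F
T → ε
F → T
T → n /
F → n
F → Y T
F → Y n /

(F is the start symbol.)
{ 'F', 'T' }

ε-productions: T → ε
So T is immediately nullable.
F → T: every symbol on the right is nullable, so F is nullable too.
No further non-terminal can be added: every production for the remaining non-terminals contains a terminal or a non-nullable non-terminal.
Nullable = { 'F', 'T' }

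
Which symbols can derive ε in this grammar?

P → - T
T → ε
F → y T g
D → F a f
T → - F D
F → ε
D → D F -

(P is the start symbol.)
A non-terminal is nullable if it can derive ε (the empty string): either it has an ε-production, or it has a production whose right-hand side consists entirely of nullable non-terminals.

ε-productions: T → ε, F → ε
So T, F are immediately nullable.
No further non-terminal can be added: every production for the remaining non-terminals contains a terminal or a non-nullable non-terminal.
Nullable = { 'F', 'T' }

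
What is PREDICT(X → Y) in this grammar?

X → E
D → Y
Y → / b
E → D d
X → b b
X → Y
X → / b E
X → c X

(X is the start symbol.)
{ '/' }

PREDICT(X → Y) = (FIRST(RHS) \ {ε}) ∪ (FOLLOW(X) if ε ∈ FIRST(RHS), i.e. RHS ⇒* ε)
FIRST(Y) = { '/' }
FIRST(Y) = { '/' }
ε ∉ FIRST(Y), so FOLLOW(X) is not added.
PREDICT(X → Y) = { '/' }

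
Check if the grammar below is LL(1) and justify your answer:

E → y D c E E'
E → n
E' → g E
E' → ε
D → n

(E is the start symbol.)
Relevant sets:
  FOLLOW(E') = { $, 'g' }

For E:
  PREDICT(E → y D c E E') = { 'y' }
  PREDICT(E → n) = { 'n' }
For E':
  PREDICT(E' → g E) = { 'g' }
  PREDICT(E' → ε) = { $, 'g' }
D has a single production, so nothing to check there.

Conflict found: Predict set conflict for E': { 'g' }
The grammar is NOT LL(1).

Answer: No. Predict set conflict for E': { 'g' }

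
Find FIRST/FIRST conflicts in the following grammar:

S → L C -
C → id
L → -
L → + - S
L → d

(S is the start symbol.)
No FIRST/FIRST conflicts.

Productions for L:
  L → -: FIRST = { '-' }
  L → + - S: FIRST = { '+' }
  L → d: FIRST = { 'd' }
S, C have only one production, so no FIRST/FIRST conflict is possible there.

All alternatives of each non-terminal have pairwise disjoint FIRST sets.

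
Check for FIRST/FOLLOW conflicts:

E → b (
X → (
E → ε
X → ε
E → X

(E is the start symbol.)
A FIRST/FOLLOW conflict occurs when a non-terminal N has a nullable alternative N → β (β ⇒* ε) and another alternative N → α with FIRST(α) ∩ FOLLOW(N) ≠ ∅: on such a lookahead the parser cannot decide between expanding α and letting N vanish via β.

Nullable non-terminals: E, X.
FIRST sets used below: FIRST(X) = { '(', ε }

E: nullable alternative(s) E → ε, E → X; FOLLOW(E) = { $ }
  E → b (: FIRST \ {ε} = { 'b' } — disjoint from FOLLOW(E)
  E → ε: FIRST \ {ε} = { } — disjoint from FOLLOW(E)
  E → X: FIRST \ {ε} = { '(' } — disjoint from FOLLOW(E)

X: nullable alternative(s) X → ε; FOLLOW(X) = { $ }
  X → (: FIRST \ {ε} = { '(' } — disjoint from FOLLOW(X)
  X → ε: FIRST \ {ε} = { } — this is the only nullable alternative, skip

No FIRST/FOLLOW conflicts found.

Answer: No FIRST/FOLLOW conflicts.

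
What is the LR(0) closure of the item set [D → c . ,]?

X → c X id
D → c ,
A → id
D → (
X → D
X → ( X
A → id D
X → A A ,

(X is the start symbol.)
{ [D → c . ,] }

To compute CLOSURE, for each item [A → α.Bβ] where B is a non-terminal, add [B → .γ] for all productions B → γ; repeat for the newly added items until nothing changes.

Start with: [D → c . ,]
The dot precedes the terminal ',', so nothing is added.

CLOSURE = { [D → c . ,] }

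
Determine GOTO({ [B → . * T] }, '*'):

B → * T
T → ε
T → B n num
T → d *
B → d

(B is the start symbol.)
{ [B → * . T], [B → . * T], [B → . d], [T → . B n num], [T → . d *], [T → .] }

GOTO(I, '*') = CLOSURE({ [A → αX.β] : [A → α.Xβ] ∈ I, X = '*' })

Items with dot before '*', with the dot advanced:
  [B → . * T] → [B → * . T]
Closure of the advanced items:
  [B → * . T] has the dot before T: add [T → .], [T → . B n num], [T → . d *]
  [T → . B n num] has the dot before B: add [B → . * T], [B → . d]

GOTO = { [B → * . T], [B → . * T], [B → . d], [T → . B n num], [T → . d *], [T → .] }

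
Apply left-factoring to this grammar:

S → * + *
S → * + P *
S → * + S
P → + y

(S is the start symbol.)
Left-factoring transforms A → αβ₁ | αβ₂ into A → αA' and A' → β₁ | β₂
(α is the longest common prefix among the alternatives). Repeat until
no nonterminal has two alternatives with a common prefix.

Round 1: S has alternatives sharing prefix '* +'. Introduce S': S → * + S'
  Add: S' → *
  Add: S' → P *
  Add: S' → S

No remaining common prefixes — done.

Resulting grammar:
S → * + S'
S' → *
S' → P *
S' → S
P → + y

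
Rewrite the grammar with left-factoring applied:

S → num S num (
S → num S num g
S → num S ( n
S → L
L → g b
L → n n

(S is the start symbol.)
S → num S S'
S' → num S''
S'' → (
S'' → g
S' → ( n
S → L
L → g b
L → n n

Left-factoring transforms A → αβ₁ | αβ₂ into A → αA' and A' → β₁ | β₂
(α is the longest common prefix among the alternatives). Repeat until
no nonterminal has two alternatives with a common prefix.

Round 1: S has alternatives sharing prefix 'num S'. Introduce S': S → num S S'
  Add: S' → num (
  Add: S' → num g
  Add: S' → ( n

Round 2: S' has alternatives sharing prefix 'num'. Introduce S'': S' → num S''
  Add: S'' → (
  Add: S'' → g

No remaining common prefixes — done.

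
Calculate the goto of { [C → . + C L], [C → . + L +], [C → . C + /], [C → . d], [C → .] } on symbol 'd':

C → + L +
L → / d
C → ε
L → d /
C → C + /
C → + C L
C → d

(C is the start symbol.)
{ [C → d .] }

GOTO(I, 'd') = CLOSURE({ [A → αX.β] : [A → α.Xβ] ∈ I, X = 'd' })

Items with dot before 'd', with the dot advanced:
  [C → . d] → [C → d .]
Closure adds nothing (no advanced item has the dot before a non-terminal).

GOTO = { [C → d .] }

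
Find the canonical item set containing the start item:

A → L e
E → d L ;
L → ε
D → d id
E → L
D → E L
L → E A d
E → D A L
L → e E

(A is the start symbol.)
First, augment the grammar with A' → A
I₀ = CLOSURE({ [A' → . A] }):
  [A' → . A] has the dot before A: add [A → . L e]
  [A → . L e] has the dot before L: add [L → .], [L → . E A d], [L → . e E]
  [L → . E A d] has the dot before E: add [E → . d L ;], [E → . L], [E → . D A L]
  [E → . D A L] has the dot before D: add [D → . d id], [D → . E L]
No further items can be added.

I₀ = { [A → . L e], [A' → . A], [D → . E L], [D → . d id], [E → . D A L], [E → . L], [E → . d L ;], [L → . E A d], [L → . e E], [L → .] }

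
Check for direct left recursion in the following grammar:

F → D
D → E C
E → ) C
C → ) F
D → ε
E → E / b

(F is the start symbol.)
Yes, E is left-recursive

Direct left recursion occurs when N → N α for some non-terminal N (the right-hand side begins with the left-hand side itself).

F → D: starts with D
D → E C: starts with E
E → ) C: starts with ')'
C → ) F: starts with ')'
D → ε: starts with ε
E → E / b: LEFT RECURSIVE (starts with E)

The grammar has direct left recursion on: E.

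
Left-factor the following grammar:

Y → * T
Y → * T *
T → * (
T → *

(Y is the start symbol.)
Left-factoring transforms A → αβ₁ | αβ₂ into A → αA' and A' → β₁ | β₂
(α is the longest common prefix among the alternatives). Repeat until
no nonterminal has two alternatives with a common prefix.

Round 1: Y has alternatives sharing prefix '* T'. Introduce Y': Y → * T Y'
  Add: Y' → ε
  Add: Y' → *

Round 2: T has alternatives sharing prefix '*'. Introduce T': T → * T'
  Add: T' → (
  Add: T' → ε

No remaining common prefixes — done.

Resulting grammar:
Y → * T Y'
Y' → ε
Y' → *
T → * T'
T' → (
T' → ε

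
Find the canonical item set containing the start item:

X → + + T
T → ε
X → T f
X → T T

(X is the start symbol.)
First, augment the grammar with X' → X
I₀ = CLOSURE({ [X' → . X] }):
  [X' → . X] has the dot before X: add [X → . + + T], [X → . T f], [X → . T T]
  [X → . T f] has the dot before T: add [T → .]
No further items can be added.

I₀ = { [T → .], [X → . + + T], [X → . T T], [X → . T f], [X' → . X] }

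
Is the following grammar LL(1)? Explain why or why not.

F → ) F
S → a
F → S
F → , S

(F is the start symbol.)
A grammar is LL(1) if for each non-terminal N with multiple productions, the predict sets of those productions are pairwise disjoint, where PREDICT(N → α) = (FIRST(α) \ {ε}) ∪ (FOLLOW(N) if α ⇒* ε).

Relevant sets:
  FIRST(S) = { 'a' }

For F:
  PREDICT(F → ')' F) = { ')' }
  PREDICT(F → S) = { 'a' }
  PREDICT(F → ',' S) = { ',' }
S has a single production, so nothing to check there.

All predict sets are disjoint. The grammar IS LL(1).

Answer: Yes, the grammar is LL(1).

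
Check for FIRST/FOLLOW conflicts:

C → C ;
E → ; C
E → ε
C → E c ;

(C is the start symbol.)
No FIRST/FOLLOW conflicts.

A FIRST/FOLLOW conflict occurs when a non-terminal N has a nullable alternative N → β (β ⇒* ε) and another alternative N → α with FIRST(α) ∩ FOLLOW(N) ≠ ∅: on such a lookahead the parser cannot decide between expanding α and letting N vanish via β.

Nullable non-terminals: E.

E: nullable alternative(s) E → ε; FOLLOW(E) = { 'c' }
  E → ; C: FIRST \ {ε} = { ';' } — disjoint from FOLLOW(E)
  E → ε: FIRST \ {ε} = { } — this is the only nullable alternative, skip

C has no nullable alternative, so no FIRST/FOLLOW check is needed there.

No FIRST/FOLLOW conflicts found.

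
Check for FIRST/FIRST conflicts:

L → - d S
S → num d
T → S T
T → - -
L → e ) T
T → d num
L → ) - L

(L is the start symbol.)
A FIRST/FIRST conflict occurs when two productions N → α and N → β for the same non-terminal have FIRST(α) ∩ FIRST(β) ≠ ∅ (with ε ∈ FIRST of a nullable right-hand side, so two nullable alternatives also conflict).

FIRST sets of the non-terminals at (or reachable through a nullable prefix from) the front of some alternative:
  FIRST(S) = { 'num' }

Productions for L:
  L → - d S: FIRST = { '-' }
  L → e ) T: FIRST = { 'e' }
  L → ) - L: FIRST = { ')' }
Productions for T:
  T → S T: FIRST = { 'num' }
  T → - -: FIRST = { '-' }
  T → d num: FIRST = { 'd' }
S has only one production, so no FIRST/FIRST conflict is possible there.

All alternatives of each non-terminal have pairwise disjoint FIRST sets.

Answer: No FIRST/FIRST conflicts.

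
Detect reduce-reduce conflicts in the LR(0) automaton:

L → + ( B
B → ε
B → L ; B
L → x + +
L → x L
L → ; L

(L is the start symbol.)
No reduce-reduce conflicts

Augment with L' → L and build the canonical LR(0) collection (I0 = CLOSURE({[L' → . L]}), then GOTO on every symbol after a dot until no new states appear). It has 14 states:
  I0: { [L → . + ( B], [L → . ; L], [L → . x + +], [L → . x L], [L' → . L] }  — shift
  I1: { [L → + . ( B] }  — shift
  I2: { [L → . + ( B], [L → . ; L], [L → . x + +], [L → . x L], [L → ; . L] }  — shift
  I3: { [L' → L .] }  — accept
  I4: { [L → . + ( B], [L → . ; L], [L → . x + +], [L → . x L], [L → x . + +], [L → x . L] }  — shift
  I5: { [L → + . ( B], [L → x + . +] }  — shift
  I6: { [L → x L .] }  — reduce
  I7: { [B → . L ; B], [B → .], [L → + ( . B], [L → . + ( B], [L → . ; L], [L → . x + +], [L → . x L] }  — shift, reduce
  I8: { [L → x + + .] }  — reduce
  I9: { [L → + ( B .] }  — reduce
  I10: { [B → L . ; B] }  — shift
  I11: { [B → . L ; B], [B → .], [B → L ; . B], [L → . + ( B], [L → . ; L], [L → . x + +], [L → . x L] }  — shift, reduce
  I12: { [B → L ; B .] }  — reduce
  I13: { [L → ; L .] }  — reduce

No state contains more than one complete item.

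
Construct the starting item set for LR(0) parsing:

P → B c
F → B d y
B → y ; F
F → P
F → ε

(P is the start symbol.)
First, augment the grammar with P' → P
I₀ = CLOSURE({ [P' → . P] }):
  [P' → . P] has the dot before P: add [P → . B c]
  [P → . B c] has the dot before B: add [B → . y ; F]
No further items can be added.

I₀ = { [B → . y ; F], [P → . B c], [P' → . P] }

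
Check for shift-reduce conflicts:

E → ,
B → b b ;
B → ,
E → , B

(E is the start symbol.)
Yes — I1: [E → , .] vs [B → . ,]

A shift-reduce conflict occurs when an LR(0) state has both:
  - a complete (reduce) item [A → α .] (dot at the end), and
  - a shift item [B → β . c γ] (dot before a terminal).

Augment with E' → E and build the canonical LR(0) collection (I0 = CLOSURE({[E' → . E]}), then GOTO on every symbol after a dot until no new states appear). It has 8 states:
  I0: { [E → . , B], [E → . ,], [E' → . E] }  — shift
  I1: { [B → . ,], [B → . b b ;], [E → , . B], [E → , .] }  — shift, reduce
  I2: { [E' → E .] }  — accept
  I3: { [B → , .] }  — reduce
  I4: { [E → , B .] }  — reduce
  I5: { [B → b . b ;] }  — shift
  I6: { [B → b b . ;] }  — shift
  I7: { [B → b b ; .] }  — reduce

I1 contains reduce item [E → , .] and shift items [B → . ,], [B → . b b ;] — shift-reduce conflict.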